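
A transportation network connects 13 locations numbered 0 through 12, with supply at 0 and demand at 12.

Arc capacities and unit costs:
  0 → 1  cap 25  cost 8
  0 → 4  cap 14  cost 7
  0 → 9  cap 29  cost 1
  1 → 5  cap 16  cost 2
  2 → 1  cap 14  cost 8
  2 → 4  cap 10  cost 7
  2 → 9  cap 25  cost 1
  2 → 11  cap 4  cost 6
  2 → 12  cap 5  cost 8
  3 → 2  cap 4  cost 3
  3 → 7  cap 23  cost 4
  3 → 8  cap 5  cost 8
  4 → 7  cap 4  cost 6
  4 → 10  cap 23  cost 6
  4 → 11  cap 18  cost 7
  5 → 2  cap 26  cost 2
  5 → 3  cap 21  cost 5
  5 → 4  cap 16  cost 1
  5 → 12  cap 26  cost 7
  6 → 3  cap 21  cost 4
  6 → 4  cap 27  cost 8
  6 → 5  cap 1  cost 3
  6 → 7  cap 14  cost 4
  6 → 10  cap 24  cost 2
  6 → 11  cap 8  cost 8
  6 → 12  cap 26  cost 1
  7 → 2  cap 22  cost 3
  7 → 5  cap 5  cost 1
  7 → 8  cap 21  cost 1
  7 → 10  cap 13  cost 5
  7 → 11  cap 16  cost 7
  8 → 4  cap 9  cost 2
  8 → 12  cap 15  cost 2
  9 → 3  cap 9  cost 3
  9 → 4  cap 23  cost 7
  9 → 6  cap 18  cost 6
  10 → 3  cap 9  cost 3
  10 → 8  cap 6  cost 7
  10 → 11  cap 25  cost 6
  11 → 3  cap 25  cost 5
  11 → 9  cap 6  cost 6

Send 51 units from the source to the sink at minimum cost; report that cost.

Minimum cost for 51 units: 675

shortest-cost path #1: 0→9→6→12 push 18 @ unit cost 8 (adds 144)
shortest-cost path #2: 0→9→3→7→8→12 push 9 @ unit cost 11 (adds 99)
shortest-cost path #3: 0→4→7→8→12 push 4 @ unit cost 16 (adds 64)
shortest-cost path #4: 0→1→5→12 push 16 @ unit cost 17 (adds 272)
shortest-cost path #5: 0→4→10→8→12 push 2 @ unit cost 22 (adds 44)
shortest-cost path #6: 0→4→10→8→7→3→2→12 push 2 @ unit cost 26 (adds 52)
total cost = 675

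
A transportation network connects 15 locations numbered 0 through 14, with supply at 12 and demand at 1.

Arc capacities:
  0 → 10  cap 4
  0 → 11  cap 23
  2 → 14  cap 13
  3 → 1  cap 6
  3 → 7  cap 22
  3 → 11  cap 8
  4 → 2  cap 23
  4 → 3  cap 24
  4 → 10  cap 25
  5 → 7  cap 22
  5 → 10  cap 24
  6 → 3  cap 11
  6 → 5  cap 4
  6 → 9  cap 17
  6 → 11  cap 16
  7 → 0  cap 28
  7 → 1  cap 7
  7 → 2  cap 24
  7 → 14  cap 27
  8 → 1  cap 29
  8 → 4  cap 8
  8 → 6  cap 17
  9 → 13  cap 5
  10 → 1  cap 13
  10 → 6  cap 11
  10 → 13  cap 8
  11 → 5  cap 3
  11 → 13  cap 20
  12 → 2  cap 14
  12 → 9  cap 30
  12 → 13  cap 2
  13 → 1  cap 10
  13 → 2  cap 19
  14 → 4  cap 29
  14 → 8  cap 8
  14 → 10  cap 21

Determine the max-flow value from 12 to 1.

Maximum flow value: 20

augment #1: 12→13→1 bottleneck 2, total now 2
augment #2: 12→9→13→1 bottleneck 5, total now 7
augment #3: 12→2→14→8→1 bottleneck 8, total now 15
augment #4: 12→2→14→10→1 bottleneck 5, total now 20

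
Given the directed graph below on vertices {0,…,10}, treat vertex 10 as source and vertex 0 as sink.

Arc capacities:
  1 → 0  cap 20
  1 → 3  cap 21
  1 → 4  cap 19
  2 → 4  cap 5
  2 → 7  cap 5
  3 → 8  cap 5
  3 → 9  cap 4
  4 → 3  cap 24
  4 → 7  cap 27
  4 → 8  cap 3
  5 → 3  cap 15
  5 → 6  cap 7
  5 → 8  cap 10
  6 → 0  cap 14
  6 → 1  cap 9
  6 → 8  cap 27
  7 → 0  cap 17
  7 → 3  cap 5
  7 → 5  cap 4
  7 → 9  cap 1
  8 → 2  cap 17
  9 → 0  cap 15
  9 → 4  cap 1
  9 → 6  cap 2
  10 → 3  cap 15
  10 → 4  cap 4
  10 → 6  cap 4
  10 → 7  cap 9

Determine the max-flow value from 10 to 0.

Maximum flow value: 26

augment #1: 10→6→0 bottleneck 4, total now 4
augment #2: 10→7→0 bottleneck 9, total now 13
augment #3: 10→3→9→0 bottleneck 4, total now 17
augment #4: 10→4→7→0 bottleneck 4, total now 21
augment #5: 10→3→8→2→7→0 bottleneck 4, total now 25
augment #6: 10→3→8→2→7→9→0 bottleneck 1, total now 26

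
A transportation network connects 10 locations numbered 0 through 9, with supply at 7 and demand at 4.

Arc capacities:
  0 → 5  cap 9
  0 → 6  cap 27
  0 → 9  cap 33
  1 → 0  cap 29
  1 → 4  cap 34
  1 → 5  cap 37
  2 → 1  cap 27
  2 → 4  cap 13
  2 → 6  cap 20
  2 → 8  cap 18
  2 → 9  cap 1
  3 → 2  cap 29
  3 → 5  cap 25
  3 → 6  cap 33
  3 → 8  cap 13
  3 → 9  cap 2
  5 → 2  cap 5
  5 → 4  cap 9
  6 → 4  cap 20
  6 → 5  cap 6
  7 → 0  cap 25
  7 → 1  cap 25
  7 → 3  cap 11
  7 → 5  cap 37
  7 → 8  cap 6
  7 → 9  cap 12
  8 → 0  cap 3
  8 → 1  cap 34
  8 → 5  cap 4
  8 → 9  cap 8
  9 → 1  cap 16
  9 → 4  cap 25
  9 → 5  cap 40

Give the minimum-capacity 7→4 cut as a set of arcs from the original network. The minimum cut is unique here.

augment #1: 7→1→4 push 25
augment #2: 7→5→4 push 9
augment #3: 7→9→4 push 12
augment #4: 7→0→6→4 push 20
augment #5: 7→0→9→4 push 5
augment #6: 7→3→2→4 push 11
augment #7: 7→5→2→4 push 2
augment #8: 7→8→1→4 push 6
augment #9: 7→5→2→1→4 push 3
max flow = 93; residual-reachable set from 7 gives S-side
cut edges (S→T): {(5,2), (5,4), (7,0), (7,1), (7,3), (7,8), (7,9)} total cap 93

Min-cut arcs: {(5,2), (5,4), (7,0), (7,1), (7,3), (7,8), (7,9)} (total capacity 93)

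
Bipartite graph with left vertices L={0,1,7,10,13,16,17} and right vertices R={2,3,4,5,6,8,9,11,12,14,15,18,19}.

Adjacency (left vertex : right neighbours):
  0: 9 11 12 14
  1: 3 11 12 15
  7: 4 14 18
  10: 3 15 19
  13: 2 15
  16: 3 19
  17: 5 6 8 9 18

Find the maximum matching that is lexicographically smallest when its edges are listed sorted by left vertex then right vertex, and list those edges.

|M| = 7 (so the lex-smallest maximum matching has 7 edges)
process left vertices in ascending order; for each, take the smallest-labelled available neighbour that still permits 7 edges overall, or leave it unmatched if none does
lex-smallest matching: {0-9, 1-3, 7-4, 10-15, 13-2, 16-19, 17-5}

Lex-smallest maximum matching: {(0,9), (1,3), (7,4), (10,15), (13,2), (16,19), (17,5)}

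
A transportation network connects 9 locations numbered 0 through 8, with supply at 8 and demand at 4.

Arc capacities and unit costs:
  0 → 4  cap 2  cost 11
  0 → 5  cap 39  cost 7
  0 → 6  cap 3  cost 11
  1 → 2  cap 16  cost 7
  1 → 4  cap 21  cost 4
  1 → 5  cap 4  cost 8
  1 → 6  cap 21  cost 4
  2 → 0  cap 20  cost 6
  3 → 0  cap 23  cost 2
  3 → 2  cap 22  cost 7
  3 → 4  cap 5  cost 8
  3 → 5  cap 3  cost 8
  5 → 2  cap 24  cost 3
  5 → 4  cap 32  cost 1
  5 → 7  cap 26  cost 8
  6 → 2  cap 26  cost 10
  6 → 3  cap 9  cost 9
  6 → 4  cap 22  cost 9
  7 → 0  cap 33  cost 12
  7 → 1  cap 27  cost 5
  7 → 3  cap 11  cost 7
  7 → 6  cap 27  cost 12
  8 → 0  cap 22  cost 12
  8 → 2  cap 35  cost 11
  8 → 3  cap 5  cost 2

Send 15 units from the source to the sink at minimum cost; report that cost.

shortest-cost path #1: 8→3→4 push 5 @ unit cost 10 (adds 50)
shortest-cost path #2: 8→0→5→4 push 10 @ unit cost 20 (adds 200)
total cost = 250

Minimum cost for 15 units: 250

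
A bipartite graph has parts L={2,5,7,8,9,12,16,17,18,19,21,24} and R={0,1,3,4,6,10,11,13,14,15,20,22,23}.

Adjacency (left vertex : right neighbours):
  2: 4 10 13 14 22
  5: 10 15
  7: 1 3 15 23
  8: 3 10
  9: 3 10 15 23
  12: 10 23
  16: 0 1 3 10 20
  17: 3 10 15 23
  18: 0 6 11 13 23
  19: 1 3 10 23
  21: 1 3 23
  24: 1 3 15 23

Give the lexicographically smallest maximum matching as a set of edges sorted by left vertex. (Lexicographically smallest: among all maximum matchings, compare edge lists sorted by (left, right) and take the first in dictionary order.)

Lex-smallest maximum matching: {(2,4), (5,10), (7,1), (8,3), (9,15), (12,23), (16,0), (18,6)}

|M| = 8 (so the lex-smallest maximum matching has 8 edges)
process left vertices in ascending order; for each, take the smallest-labelled available neighbour that still permits 8 edges overall, or leave it unmatched if none does
lex-smallest matching: {2-4, 5-10, 7-1, 8-3, 9-15, 12-23, 16-0, 18-6}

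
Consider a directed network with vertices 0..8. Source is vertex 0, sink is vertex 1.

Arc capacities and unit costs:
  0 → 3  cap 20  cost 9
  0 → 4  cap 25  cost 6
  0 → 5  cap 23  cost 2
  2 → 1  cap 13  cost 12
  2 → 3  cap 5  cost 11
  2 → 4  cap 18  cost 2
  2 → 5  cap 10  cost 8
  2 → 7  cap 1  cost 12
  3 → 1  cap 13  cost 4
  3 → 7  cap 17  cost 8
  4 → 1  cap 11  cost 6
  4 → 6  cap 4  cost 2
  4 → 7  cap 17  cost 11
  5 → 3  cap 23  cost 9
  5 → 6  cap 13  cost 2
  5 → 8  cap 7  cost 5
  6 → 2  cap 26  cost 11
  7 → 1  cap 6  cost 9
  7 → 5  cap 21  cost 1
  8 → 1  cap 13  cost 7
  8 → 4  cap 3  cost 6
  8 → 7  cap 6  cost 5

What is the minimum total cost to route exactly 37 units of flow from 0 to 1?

shortest-cost path #1: 0→4→1 push 11 @ unit cost 12 (adds 132)
shortest-cost path #2: 0→3→1 push 13 @ unit cost 13 (adds 169)
shortest-cost path #3: 0→5→8→1 push 7 @ unit cost 14 (adds 98)
shortest-cost path #4: 0→3→7→1 push 6 @ unit cost 26 (adds 156)
total cost = 555

Minimum cost for 37 units: 555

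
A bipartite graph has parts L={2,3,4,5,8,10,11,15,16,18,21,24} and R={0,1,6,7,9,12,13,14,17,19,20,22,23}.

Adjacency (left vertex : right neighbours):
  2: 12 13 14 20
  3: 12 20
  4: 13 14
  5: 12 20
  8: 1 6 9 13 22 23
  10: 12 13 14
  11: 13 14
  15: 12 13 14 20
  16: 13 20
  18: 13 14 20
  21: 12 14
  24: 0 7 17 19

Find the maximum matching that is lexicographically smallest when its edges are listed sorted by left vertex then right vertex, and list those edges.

|M| = 6 (so the lex-smallest maximum matching has 6 edges)
process left vertices in ascending order; for each, take the smallest-labelled available neighbour that still permits 6 edges overall, or leave it unmatched if none does
lex-smallest matching: {2-12, 3-20, 4-13, 8-1, 10-14, 24-0}

Lex-smallest maximum matching: {(2,12), (3,20), (4,13), (8,1), (10,14), (24,0)}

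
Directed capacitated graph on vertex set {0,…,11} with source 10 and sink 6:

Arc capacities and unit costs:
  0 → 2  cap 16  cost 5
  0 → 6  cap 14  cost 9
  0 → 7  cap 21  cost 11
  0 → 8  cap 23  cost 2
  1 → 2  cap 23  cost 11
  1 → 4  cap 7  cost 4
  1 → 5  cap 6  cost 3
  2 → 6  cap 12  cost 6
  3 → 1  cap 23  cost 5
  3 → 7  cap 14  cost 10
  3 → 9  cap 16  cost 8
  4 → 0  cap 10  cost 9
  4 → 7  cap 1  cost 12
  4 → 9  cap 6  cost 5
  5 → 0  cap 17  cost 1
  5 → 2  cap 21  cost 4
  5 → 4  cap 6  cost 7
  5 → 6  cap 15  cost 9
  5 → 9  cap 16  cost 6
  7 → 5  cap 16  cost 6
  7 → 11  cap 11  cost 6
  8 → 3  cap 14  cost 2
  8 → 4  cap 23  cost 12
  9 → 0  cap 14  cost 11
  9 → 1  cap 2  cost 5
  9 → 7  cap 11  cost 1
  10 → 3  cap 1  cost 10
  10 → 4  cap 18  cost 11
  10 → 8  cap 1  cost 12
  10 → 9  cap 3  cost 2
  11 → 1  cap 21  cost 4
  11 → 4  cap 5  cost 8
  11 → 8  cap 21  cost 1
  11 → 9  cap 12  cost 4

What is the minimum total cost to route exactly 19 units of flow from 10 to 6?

Minimum cost for 19 units: 530

shortest-cost path #1: 10→9→7→5→6 push 3 @ unit cost 18 (adds 54)
shortest-cost path #2: 10→3→1→5→6 push 1 @ unit cost 27 (adds 27)
shortest-cost path #3: 10→4→0→6 push 10 @ unit cost 29 (adds 290)
shortest-cost path #4: 10→8→3→1→5→6 push 1 @ unit cost 31 (adds 31)
shortest-cost path #5: 10→4→9→7→5→6 push 4 @ unit cost 32 (adds 128)
total cost = 530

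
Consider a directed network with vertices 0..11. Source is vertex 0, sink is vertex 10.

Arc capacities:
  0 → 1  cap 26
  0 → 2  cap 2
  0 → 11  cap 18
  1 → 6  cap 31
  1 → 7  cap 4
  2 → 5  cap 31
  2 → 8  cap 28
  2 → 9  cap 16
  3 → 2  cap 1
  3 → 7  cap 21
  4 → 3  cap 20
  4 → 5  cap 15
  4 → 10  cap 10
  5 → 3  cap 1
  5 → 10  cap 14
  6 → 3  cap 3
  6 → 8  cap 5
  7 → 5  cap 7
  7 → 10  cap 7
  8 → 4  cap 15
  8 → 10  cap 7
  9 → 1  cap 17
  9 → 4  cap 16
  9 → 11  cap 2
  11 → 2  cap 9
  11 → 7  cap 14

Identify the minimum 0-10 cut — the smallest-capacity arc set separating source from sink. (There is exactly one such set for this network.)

augment #1: 0→1→7→10 push 4
augment #2: 0→2→5→10 push 2
augment #3: 0→11→7→10 push 3
augment #4: 0→1→6→8→10 push 5
augment #5: 0→11→2→5→10 push 9
augment #6: 0→11→7→5→10 push 3
augment #7: 0→1→6→3→2→8→10 push 1
augment #8: 0→11→7→5→2→8→10 push 1
augment #9: 0→11→7→5→2→8→4→10 push 2
augment #10: 0→1→6→3→7→5→2→8→4→10 push 1
max flow = 31; residual-reachable set from 0 gives S-side
cut edges (S→T): {(0,2), (3,2), (6,8), (7,5), (7,10), (11,2)} total cap 31

Min-cut arcs: {(0,2), (3,2), (6,8), (7,5), (7,10), (11,2)} (total capacity 31)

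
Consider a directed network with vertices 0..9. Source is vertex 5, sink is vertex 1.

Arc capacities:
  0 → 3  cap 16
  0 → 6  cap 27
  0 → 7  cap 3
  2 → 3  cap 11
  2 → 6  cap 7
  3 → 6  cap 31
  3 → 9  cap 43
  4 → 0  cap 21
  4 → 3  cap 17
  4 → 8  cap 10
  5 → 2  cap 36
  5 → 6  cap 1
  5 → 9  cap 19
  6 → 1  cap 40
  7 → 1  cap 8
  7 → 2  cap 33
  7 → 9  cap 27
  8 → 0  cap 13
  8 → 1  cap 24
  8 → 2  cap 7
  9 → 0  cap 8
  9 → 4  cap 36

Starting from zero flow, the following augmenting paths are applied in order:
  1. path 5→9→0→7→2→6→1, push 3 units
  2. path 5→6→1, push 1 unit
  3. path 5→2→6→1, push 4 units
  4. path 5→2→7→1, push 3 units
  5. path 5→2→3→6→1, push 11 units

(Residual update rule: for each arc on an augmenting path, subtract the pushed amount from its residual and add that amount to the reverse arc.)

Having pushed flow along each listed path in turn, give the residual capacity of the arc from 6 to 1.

after path 1 (5→9→0→7→2→6→1, push 3): res(6,1)=37
after path 2 (5→6→1, push 1): res(6,1)=36
after path 3 (5→2→6→1, push 4): res(6,1)=32
after path 4 (5→2→7→1, push 3): res(6,1)=32
after path 5 (5→2→3→6→1, push 11): res(6,1)=21

Residual capacity of (6,1): 21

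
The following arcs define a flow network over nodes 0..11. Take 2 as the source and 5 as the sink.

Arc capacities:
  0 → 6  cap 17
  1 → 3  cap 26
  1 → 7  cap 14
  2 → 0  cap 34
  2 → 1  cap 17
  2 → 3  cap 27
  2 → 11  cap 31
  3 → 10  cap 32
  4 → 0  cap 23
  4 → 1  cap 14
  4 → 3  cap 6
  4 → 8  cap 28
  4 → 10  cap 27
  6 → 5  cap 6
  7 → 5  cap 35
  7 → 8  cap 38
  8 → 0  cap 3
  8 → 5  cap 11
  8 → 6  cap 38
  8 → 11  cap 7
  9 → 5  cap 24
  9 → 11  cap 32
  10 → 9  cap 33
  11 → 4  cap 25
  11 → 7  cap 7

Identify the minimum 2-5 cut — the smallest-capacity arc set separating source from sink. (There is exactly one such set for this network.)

augment #1: 2→0→6→5 push 6
augment #2: 2→1→7→5 push 14
augment #3: 2→11→7→5 push 7
augment #4: 2→3→10→9→5 push 24
augment #5: 2→11→4→8→5 push 11
max flow = 62; residual-reachable set from 2 gives S-side
cut edges (S→T): {(1,7), (6,5), (8,5), (9,5), (11,7)} total cap 62

Min-cut arcs: {(1,7), (6,5), (8,5), (9,5), (11,7)} (total capacity 62)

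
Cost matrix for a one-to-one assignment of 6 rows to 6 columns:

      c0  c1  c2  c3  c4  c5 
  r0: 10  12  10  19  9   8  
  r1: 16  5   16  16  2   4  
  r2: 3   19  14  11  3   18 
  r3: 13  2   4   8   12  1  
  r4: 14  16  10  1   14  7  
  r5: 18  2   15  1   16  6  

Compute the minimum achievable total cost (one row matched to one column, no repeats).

optimal assignment: row0→col2 (cost 10), row1→col4 (cost 2), row2→col0 (cost 3), row3→col5 (cost 1), row4→col3 (cost 1), row5→col1 (cost 2)
total = 10 + 2 + 3 + 1 + 1 + 2 = 19

Minimum assignment cost: 19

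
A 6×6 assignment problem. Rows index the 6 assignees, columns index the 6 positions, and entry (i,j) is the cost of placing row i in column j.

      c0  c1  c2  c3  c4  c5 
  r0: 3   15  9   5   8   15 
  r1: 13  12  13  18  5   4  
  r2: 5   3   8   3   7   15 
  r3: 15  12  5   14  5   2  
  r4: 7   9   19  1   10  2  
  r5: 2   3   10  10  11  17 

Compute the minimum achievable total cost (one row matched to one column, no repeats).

optimal assignment: row0→col0 (cost 3), row1→col4 (cost 5), row2→col3 (cost 3), row3→col2 (cost 5), row4→col5 (cost 2), row5→col1 (cost 3)
total = 3 + 5 + 3 + 5 + 2 + 3 = 21

Minimum assignment cost: 21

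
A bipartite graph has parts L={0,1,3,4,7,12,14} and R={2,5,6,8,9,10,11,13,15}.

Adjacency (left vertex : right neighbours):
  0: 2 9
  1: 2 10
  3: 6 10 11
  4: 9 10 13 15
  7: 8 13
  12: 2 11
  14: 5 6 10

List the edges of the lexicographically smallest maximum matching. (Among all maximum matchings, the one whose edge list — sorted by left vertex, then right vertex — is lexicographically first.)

Lex-smallest maximum matching: {(0,2), (1,10), (3,6), (4,9), (7,8), (12,11), (14,5)}

|M| = 7 (so the lex-smallest maximum matching has 7 edges)
process left vertices in ascending order; for each, take the smallest-labelled available neighbour that still permits 7 edges overall, or leave it unmatched if none does
lex-smallest matching: {0-2, 1-10, 3-6, 4-9, 7-8, 12-11, 14-5}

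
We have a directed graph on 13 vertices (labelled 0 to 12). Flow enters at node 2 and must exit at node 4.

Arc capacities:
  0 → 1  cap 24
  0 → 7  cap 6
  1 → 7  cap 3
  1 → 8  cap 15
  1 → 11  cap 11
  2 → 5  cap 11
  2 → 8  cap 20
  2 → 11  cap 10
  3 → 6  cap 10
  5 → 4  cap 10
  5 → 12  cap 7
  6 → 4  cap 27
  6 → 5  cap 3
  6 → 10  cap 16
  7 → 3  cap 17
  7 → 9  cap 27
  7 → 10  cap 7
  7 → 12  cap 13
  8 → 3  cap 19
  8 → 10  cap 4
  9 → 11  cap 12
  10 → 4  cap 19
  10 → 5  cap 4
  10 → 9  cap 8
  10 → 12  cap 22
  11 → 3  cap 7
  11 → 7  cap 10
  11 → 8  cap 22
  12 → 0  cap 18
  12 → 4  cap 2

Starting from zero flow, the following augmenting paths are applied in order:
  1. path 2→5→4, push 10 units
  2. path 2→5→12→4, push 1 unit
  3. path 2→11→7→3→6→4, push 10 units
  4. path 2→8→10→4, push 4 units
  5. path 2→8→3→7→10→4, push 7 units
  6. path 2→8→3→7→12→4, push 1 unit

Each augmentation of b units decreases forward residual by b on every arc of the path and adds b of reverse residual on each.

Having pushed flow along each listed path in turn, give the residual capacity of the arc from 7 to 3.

after path 1 (2→5→4, push 10): res(7,3)=17
after path 2 (2→5→12→4, push 1): res(7,3)=17
after path 3 (2→11→7→3→6→4, push 10): res(7,3)=7
after path 4 (2→8→10→4, push 4): res(7,3)=7
after path 5 (2→8→3→7→10→4, push 7): res(7,3)=14
after path 6 (2→8→3→7→12→4, push 1): res(7,3)=15

Residual capacity of (7,3): 15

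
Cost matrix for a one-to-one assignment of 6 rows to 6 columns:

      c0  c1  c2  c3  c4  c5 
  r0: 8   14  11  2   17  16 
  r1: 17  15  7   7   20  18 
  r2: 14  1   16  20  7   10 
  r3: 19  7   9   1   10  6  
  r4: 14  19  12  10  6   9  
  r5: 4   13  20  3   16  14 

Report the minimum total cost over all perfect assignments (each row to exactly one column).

Minimum assignment cost: 26

optimal assignment: row0→col3 (cost 2), row1→col2 (cost 7), row2→col1 (cost 1), row3→col5 (cost 6), row4→col4 (cost 6), row5→col0 (cost 4)
total = 2 + 7 + 1 + 6 + 6 + 4 = 26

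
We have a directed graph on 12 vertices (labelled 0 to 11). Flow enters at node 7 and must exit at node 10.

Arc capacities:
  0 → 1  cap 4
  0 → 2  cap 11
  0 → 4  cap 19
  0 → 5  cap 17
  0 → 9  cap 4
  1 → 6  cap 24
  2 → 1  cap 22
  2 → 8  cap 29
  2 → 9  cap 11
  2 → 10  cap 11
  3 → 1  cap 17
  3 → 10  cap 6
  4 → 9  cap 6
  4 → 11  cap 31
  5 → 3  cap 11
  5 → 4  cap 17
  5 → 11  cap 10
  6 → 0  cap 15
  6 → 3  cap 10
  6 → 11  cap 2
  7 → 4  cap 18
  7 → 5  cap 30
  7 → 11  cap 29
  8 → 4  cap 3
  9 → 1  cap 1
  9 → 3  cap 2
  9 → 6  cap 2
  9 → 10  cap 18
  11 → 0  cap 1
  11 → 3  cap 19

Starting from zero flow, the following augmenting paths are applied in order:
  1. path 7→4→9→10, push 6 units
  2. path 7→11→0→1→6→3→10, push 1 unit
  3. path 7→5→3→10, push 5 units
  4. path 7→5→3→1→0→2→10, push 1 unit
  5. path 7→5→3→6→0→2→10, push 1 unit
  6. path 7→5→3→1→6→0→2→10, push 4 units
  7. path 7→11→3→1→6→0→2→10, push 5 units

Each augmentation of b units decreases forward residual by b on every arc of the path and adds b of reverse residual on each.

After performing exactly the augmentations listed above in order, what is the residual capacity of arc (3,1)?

Residual capacity of (3,1): 7

after path 1 (7→4→9→10, push 6): res(3,1)=17
after path 2 (7→11→0→1→6→3→10, push 1): res(3,1)=17
after path 3 (7→5→3→10, push 5): res(3,1)=17
after path 4 (7→5→3→1→0→2→10, push 1): res(3,1)=16
after path 5 (7→5→3→6→0→2→10, push 1): res(3,1)=16
after path 6 (7→5→3→1→6→0→2→10, push 4): res(3,1)=12
after path 7 (7→11→3→1→6→0→2→10, push 5): res(3,1)=7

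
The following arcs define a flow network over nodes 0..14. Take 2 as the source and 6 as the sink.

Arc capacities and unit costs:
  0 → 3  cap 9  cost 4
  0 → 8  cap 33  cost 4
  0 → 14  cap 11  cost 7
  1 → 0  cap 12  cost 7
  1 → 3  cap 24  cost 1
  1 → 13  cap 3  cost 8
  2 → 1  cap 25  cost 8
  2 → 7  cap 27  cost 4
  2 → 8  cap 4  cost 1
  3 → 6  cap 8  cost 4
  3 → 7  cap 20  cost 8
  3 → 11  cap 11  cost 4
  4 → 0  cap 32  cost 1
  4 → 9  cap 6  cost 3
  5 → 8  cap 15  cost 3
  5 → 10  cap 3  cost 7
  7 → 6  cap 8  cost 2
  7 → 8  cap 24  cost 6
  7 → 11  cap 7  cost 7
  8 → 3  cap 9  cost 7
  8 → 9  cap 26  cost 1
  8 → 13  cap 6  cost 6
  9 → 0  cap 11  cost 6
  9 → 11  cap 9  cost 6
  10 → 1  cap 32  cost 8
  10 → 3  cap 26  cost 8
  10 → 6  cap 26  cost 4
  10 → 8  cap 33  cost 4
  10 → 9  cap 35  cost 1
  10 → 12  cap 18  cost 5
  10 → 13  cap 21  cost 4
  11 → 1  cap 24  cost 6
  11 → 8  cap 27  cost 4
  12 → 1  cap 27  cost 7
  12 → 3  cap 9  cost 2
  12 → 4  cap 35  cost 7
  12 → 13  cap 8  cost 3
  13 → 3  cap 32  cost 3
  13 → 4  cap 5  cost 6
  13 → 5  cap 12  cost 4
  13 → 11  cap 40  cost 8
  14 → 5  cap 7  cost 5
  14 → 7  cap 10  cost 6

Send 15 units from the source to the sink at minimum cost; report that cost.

Minimum cost for 15 units: 135

shortest-cost path #1: 2→7→6 push 8 @ unit cost 6 (adds 48)
shortest-cost path #2: 2→8→3→6 push 4 @ unit cost 12 (adds 48)
shortest-cost path #3: 2→1→3→6 push 3 @ unit cost 13 (adds 39)
total cost = 135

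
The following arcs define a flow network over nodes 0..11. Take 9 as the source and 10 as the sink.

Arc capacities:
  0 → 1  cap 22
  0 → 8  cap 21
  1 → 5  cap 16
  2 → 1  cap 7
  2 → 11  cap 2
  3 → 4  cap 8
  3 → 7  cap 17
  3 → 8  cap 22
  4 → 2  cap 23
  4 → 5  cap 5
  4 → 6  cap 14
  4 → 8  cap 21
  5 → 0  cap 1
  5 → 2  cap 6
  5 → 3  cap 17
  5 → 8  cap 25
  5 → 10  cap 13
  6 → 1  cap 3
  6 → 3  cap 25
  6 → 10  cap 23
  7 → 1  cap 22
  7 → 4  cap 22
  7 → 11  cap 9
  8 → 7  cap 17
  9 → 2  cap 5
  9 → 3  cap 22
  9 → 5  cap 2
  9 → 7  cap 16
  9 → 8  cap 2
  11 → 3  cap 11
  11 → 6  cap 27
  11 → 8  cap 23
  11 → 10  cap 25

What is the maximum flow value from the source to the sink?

Maximum flow value: 38

augment #1: 9→5→10 bottleneck 2, total now 2
augment #2: 9→2→11→10 bottleneck 2, total now 4
augment #3: 9→7→11→10 bottleneck 9, total now 13
augment #4: 9→2→1→5→10 bottleneck 3, total now 16
augment #5: 9→3→4→5→10 bottleneck 5, total now 21
augment #6: 9→3→4→6→10 bottleneck 3, total now 24
augment #7: 9→7→1→5→10 bottleneck 3, total now 27
augment #8: 9→7→4→6→10 bottleneck 4, total now 31
augment #9: 9→3→7→4→6→10 bottleneck 7, total now 38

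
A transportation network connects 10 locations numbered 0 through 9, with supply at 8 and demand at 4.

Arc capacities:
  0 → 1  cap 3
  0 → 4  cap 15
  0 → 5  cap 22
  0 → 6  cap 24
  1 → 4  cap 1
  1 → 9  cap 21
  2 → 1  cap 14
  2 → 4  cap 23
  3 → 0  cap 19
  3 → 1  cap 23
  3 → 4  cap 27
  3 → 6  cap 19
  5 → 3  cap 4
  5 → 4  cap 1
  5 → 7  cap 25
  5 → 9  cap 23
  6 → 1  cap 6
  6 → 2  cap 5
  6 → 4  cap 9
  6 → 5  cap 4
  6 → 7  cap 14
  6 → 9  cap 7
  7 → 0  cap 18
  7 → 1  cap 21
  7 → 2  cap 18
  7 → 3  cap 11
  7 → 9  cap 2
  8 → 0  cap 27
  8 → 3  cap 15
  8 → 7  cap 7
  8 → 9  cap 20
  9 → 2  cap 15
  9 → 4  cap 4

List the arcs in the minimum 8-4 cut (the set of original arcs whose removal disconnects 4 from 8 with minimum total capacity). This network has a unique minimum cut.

Min-cut arcs: {(8,0), (8,3), (8,7), (9,2), (9,4)} (total capacity 68)

augment #1: 8→0→4 push 15
augment #2: 8→3→4 push 15
augment #3: 8→9→4 push 4
augment #4: 8→0→1→4 push 1
augment #5: 8→0→5→4 push 1
augment #6: 8→0→6→4 push 9
augment #7: 8→7→2→4 push 7
augment #8: 8→9→2→4 push 15
augment #9: 8→0→5→3→4 push 1
max flow = 68; residual-reachable set from 8 gives S-side
cut edges (S→T): {(8,0), (8,3), (8,7), (9,2), (9,4)} total cap 68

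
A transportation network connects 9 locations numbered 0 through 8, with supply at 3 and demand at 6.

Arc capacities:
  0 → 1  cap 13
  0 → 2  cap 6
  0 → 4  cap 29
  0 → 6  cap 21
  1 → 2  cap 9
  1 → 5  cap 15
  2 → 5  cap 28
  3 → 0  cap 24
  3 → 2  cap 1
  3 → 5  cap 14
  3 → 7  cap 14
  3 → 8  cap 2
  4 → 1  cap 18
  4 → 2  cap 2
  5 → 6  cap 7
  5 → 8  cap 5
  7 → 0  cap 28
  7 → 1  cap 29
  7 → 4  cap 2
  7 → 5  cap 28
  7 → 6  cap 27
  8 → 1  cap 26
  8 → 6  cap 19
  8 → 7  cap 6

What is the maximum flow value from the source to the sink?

Maximum flow value: 49

augment #1: 3→0→6 bottleneck 21, total now 21
augment #2: 3→5→6 bottleneck 7, total now 28
augment #3: 3→7→6 bottleneck 14, total now 42
augment #4: 3→8→6 bottleneck 2, total now 44
augment #5: 3→5→8→6 bottleneck 5, total now 49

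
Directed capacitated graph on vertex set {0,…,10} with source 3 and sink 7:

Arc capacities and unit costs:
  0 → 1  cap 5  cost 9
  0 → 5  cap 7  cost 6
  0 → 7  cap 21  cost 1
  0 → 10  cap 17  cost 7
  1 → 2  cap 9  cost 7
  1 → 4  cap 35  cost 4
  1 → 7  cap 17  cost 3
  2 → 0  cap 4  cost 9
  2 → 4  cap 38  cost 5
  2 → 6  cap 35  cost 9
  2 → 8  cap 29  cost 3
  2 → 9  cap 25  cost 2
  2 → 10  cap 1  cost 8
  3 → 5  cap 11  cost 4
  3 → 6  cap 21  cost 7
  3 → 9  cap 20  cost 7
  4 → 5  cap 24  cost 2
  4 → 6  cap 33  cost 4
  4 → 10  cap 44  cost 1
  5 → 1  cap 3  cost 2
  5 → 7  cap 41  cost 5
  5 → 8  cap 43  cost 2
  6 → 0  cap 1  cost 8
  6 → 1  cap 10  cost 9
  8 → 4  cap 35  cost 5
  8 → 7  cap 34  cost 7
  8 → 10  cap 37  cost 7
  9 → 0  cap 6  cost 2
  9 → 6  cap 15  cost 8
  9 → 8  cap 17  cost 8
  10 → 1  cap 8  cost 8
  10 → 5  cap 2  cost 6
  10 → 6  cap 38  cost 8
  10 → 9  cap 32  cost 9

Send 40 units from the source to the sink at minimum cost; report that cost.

Minimum cost for 40 units: 629

shortest-cost path #1: 3→5→7 push 11 @ unit cost 9 (adds 99)
shortest-cost path #2: 3→9→0→7 push 6 @ unit cost 10 (adds 60)
shortest-cost path #3: 3→6→0→7 push 1 @ unit cost 16 (adds 16)
shortest-cost path #4: 3→6→1→7 push 10 @ unit cost 19 (adds 190)
shortest-cost path #5: 3→9→8→7 push 12 @ unit cost 22 (adds 264)
total cost = 629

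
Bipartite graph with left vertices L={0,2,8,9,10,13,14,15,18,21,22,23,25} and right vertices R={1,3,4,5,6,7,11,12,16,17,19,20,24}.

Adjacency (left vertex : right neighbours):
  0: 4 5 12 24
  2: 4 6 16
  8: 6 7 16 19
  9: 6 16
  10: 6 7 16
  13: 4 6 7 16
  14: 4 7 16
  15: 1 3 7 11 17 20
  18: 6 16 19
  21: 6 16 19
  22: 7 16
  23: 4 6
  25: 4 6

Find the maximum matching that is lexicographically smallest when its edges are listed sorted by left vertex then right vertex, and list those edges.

Lex-smallest maximum matching: {(0,5), (2,4), (8,6), (9,16), (10,7), (15,1), (18,19)}

|M| = 7 (so the lex-smallest maximum matching has 7 edges)
process left vertices in ascending order; for each, take the smallest-labelled available neighbour that still permits 7 edges overall, or leave it unmatched if none does
lex-smallest matching: {0-5, 2-4, 8-6, 9-16, 10-7, 15-1, 18-19}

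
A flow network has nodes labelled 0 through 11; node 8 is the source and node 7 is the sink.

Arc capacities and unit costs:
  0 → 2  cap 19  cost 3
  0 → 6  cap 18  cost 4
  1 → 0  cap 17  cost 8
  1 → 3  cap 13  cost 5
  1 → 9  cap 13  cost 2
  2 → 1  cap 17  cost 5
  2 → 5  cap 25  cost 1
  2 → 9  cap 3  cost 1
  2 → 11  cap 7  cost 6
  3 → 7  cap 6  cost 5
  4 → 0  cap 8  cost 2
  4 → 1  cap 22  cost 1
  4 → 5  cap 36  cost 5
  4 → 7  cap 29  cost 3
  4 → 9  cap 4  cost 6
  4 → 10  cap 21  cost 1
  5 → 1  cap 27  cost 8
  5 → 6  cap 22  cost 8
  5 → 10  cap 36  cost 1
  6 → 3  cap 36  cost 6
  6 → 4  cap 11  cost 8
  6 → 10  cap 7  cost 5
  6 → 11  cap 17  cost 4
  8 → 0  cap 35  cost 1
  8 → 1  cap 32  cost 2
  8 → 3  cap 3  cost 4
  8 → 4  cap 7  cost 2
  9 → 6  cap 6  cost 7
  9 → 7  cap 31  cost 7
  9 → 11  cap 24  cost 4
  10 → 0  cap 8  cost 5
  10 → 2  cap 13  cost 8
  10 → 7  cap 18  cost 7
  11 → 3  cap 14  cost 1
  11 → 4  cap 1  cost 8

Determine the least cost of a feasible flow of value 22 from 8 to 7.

Minimum cost for 22 units: 194

shortest-cost path #1: 8→4→7 push 7 @ unit cost 5 (adds 35)
shortest-cost path #2: 8→3→7 push 3 @ unit cost 9 (adds 27)
shortest-cost path #3: 8→1→9→7 push 12 @ unit cost 11 (adds 132)
total cost = 194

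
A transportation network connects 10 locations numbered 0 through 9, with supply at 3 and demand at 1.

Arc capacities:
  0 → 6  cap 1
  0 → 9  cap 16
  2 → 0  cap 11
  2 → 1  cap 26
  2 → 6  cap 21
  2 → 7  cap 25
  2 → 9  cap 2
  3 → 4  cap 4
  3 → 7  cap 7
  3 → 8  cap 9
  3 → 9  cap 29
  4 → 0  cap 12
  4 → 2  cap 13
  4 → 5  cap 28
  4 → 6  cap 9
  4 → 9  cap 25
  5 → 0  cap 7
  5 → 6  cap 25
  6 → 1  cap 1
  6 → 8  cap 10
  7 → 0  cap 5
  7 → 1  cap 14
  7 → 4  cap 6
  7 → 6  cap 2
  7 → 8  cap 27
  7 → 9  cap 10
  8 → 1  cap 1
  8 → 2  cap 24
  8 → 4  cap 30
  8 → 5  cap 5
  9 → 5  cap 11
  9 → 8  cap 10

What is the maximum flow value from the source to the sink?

augment #1: 3→7→1 bottleneck 7, total now 7
augment #2: 3→8→1 bottleneck 1, total now 8
augment #3: 3→4→2→1 bottleneck 4, total now 12
augment #4: 3→8→2→1 bottleneck 8, total now 20
augment #5: 3→9→5→6→1 bottleneck 1, total now 21
augment #6: 3→9→8→2→1 bottleneck 10, total now 31
augment #7: 3→9→5→6→8→2→1 bottleneck 4, total now 35
augment #8: 3→9→5→6→8→2→7→1 bottleneck 2, total now 37
augment #9: 3→9→5→6→8→4→2→7→1 bottleneck 4, total now 41

Maximum flow value: 41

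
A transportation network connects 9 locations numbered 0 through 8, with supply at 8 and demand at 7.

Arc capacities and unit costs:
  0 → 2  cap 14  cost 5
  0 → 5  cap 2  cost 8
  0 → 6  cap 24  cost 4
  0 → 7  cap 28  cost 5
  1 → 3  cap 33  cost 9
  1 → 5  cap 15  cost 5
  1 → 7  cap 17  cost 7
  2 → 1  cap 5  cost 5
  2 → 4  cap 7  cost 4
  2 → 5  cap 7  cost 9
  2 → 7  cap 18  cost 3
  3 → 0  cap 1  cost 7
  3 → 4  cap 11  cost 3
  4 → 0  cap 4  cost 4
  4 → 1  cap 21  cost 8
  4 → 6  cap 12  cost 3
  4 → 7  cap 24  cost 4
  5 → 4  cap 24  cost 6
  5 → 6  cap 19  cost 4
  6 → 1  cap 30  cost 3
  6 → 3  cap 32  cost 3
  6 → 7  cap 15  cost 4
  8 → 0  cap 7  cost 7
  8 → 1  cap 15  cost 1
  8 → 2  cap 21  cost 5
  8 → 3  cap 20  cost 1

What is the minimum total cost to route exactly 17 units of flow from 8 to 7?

shortest-cost path #1: 8→1→7 push 15 @ unit cost 8 (adds 120)
shortest-cost path #2: 8→2→7 push 2 @ unit cost 8 (adds 16)
total cost = 136

Minimum cost for 17 units: 136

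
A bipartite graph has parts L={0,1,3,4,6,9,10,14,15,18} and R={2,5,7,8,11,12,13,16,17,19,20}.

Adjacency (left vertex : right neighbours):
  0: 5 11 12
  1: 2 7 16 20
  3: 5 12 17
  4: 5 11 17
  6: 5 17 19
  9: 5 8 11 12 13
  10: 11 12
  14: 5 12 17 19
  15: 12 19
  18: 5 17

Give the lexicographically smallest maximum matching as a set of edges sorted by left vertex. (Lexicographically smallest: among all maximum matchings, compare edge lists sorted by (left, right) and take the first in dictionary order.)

Lex-smallest maximum matching: {(0,5), (1,2), (3,12), (4,11), (6,17), (9,8), (14,19)}

|M| = 7 (so the lex-smallest maximum matching has 7 edges)
process left vertices in ascending order; for each, take the smallest-labelled available neighbour that still permits 7 edges overall, or leave it unmatched if none does
lex-smallest matching: {0-5, 1-2, 3-12, 4-11, 6-17, 9-8, 14-19}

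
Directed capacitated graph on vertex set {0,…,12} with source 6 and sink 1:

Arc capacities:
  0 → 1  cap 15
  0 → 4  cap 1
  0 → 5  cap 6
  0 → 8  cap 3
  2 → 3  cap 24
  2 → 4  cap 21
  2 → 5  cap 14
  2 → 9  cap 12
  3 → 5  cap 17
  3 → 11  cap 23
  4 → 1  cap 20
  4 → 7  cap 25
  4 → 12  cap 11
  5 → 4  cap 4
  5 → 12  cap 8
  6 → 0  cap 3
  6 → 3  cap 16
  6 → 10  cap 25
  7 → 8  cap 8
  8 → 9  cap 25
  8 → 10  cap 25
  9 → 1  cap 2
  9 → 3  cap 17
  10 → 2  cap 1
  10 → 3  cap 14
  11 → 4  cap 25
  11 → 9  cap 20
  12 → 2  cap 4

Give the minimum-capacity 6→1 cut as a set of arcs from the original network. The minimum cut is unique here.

Min-cut arcs: {(4,1), (6,0), (9,1)} (total capacity 25)

augment #1: 6→0→1 push 3
augment #2: 6→3→5→4→1 push 4
augment #3: 6→3→11→4→1 push 12
augment #4: 6→10→2→4→1 push 1
augment #5: 6→10→3→11→4→1 push 3
augment #6: 6→10→3→11→9→1 push 2
max flow = 25; residual-reachable set from 6 gives S-side
cut edges (S→T): {(4,1), (6,0), (9,1)} total cap 25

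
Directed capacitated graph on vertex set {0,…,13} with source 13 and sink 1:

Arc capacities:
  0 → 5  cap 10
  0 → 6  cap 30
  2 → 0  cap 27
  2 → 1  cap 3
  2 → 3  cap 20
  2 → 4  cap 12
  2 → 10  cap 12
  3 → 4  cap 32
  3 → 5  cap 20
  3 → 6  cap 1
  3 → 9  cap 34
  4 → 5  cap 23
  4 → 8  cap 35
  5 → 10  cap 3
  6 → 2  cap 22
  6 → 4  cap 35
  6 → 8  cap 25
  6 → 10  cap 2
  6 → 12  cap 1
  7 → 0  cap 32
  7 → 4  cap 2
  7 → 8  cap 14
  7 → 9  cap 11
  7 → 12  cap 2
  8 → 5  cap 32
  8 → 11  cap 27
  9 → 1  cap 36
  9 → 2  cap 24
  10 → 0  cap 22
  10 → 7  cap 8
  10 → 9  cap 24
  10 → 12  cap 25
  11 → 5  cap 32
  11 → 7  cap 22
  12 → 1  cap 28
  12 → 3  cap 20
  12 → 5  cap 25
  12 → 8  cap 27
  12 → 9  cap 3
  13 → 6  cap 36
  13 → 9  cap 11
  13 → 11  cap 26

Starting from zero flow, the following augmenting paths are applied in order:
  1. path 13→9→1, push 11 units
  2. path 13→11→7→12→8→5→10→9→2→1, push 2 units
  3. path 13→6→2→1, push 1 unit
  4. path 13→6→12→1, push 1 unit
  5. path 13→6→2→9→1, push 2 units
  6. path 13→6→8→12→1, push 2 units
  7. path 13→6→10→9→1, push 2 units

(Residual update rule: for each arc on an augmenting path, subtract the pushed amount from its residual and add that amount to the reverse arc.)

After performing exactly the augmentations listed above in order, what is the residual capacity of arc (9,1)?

Residual capacity of (9,1): 21

after path 1 (13→9→1, push 11): res(9,1)=25
after path 2 (13→11→7→12→8→5→10→9→2→1, push 2): res(9,1)=25
after path 3 (13→6→2→1, push 1): res(9,1)=25
after path 4 (13→6→12→1, push 1): res(9,1)=25
after path 5 (13→6→2→9→1, push 2): res(9,1)=23
after path 6 (13→6→8→12→1, push 2): res(9,1)=23
after path 7 (13→6→10→9→1, push 2): res(9,1)=21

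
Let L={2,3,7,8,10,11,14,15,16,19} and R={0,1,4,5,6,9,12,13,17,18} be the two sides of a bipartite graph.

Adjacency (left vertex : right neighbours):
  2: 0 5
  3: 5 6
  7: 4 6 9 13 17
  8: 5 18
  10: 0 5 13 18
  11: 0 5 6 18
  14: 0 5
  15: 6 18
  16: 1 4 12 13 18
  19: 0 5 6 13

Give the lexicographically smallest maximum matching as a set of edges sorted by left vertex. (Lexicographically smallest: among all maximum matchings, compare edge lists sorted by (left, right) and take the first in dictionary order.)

|M| = 7 (so the lex-smallest maximum matching has 7 edges)
process left vertices in ascending order; for each, take the smallest-labelled available neighbour that still permits 7 edges overall, or leave it unmatched if none does
lex-smallest matching: {2-0, 3-5, 7-4, 8-18, 10-13, 11-6, 16-1}

Lex-smallest maximum matching: {(2,0), (3,5), (7,4), (8,18), (10,13), (11,6), (16,1)}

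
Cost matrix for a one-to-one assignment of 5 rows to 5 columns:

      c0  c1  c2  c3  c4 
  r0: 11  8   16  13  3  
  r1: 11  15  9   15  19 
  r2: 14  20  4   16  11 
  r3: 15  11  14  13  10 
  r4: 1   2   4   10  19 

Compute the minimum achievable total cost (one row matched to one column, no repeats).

optimal assignment: row0→col4 (cost 3), row1→col0 (cost 11), row2→col2 (cost 4), row3→col3 (cost 13), row4→col1 (cost 2)
total = 3 + 11 + 4 + 13 + 2 = 33

Minimum assignment cost: 33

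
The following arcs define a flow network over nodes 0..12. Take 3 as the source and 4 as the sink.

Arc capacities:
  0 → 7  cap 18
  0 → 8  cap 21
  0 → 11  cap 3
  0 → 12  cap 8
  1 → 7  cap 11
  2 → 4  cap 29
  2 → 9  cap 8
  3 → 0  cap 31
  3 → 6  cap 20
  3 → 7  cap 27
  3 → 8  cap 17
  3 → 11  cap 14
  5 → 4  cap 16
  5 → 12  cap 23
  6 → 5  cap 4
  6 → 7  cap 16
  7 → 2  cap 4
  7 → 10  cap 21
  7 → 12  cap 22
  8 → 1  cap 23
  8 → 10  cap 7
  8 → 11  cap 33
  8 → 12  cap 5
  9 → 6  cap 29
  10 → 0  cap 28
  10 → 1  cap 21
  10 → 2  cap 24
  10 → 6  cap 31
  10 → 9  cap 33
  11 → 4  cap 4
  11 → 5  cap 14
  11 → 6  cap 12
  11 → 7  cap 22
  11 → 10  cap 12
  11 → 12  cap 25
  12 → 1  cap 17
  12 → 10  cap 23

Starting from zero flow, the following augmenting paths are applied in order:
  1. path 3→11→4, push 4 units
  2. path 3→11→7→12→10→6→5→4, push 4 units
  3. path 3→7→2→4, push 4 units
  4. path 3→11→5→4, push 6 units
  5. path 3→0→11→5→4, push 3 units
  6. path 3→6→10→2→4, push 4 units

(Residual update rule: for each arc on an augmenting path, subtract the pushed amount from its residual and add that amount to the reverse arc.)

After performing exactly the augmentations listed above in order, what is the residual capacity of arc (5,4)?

Residual capacity of (5,4): 3

after path 1 (3→11→4, push 4): res(5,4)=16
after path 2 (3→11→7→12→10→6→5→4, push 4): res(5,4)=12
after path 3 (3→7→2→4, push 4): res(5,4)=12
after path 4 (3→11→5→4, push 6): res(5,4)=6
after path 5 (3→0→11→5→4, push 3): res(5,4)=3
after path 6 (3→6→10→2→4, push 4): res(5,4)=3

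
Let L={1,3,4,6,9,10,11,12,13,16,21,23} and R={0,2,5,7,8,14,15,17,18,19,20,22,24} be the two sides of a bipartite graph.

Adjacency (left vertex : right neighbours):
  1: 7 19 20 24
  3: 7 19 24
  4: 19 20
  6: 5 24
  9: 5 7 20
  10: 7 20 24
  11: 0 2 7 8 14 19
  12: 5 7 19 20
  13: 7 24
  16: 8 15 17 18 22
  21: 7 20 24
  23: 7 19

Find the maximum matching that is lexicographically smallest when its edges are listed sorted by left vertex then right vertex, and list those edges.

Lex-smallest maximum matching: {(1,7), (3,19), (4,20), (6,5), (10,24), (11,0), (16,8)}

|M| = 7 (so the lex-smallest maximum matching has 7 edges)
process left vertices in ascending order; for each, take the smallest-labelled available neighbour that still permits 7 edges overall, or leave it unmatched if none does
lex-smallest matching: {1-7, 3-19, 4-20, 6-5, 10-24, 11-0, 16-8}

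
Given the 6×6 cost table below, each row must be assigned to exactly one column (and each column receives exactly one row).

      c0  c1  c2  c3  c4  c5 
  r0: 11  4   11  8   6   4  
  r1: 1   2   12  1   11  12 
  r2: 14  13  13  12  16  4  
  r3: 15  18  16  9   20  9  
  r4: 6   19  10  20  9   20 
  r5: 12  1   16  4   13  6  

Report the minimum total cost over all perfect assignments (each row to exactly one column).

Minimum assignment cost: 31

optimal assignment: row0→col4 (cost 6), row1→col0 (cost 1), row2→col5 (cost 4), row3→col3 (cost 9), row4→col2 (cost 10), row5→col1 (cost 1)
total = 6 + 1 + 4 + 9 + 10 + 1 = 31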